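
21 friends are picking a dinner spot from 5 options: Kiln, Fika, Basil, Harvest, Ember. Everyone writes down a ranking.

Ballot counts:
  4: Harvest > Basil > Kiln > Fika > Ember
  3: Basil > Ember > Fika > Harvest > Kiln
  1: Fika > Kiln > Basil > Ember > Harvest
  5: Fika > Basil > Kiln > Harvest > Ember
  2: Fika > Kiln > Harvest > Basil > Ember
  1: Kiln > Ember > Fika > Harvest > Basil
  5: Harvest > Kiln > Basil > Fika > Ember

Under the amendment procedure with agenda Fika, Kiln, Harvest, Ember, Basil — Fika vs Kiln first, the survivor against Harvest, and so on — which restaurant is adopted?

Basil

Round 1: Fika vs Kiln — 11–10, Fika advances.
Round 2: Fika vs Harvest — 12–9, Fika advances.
Round 3: Fika vs Ember — 17–4, Fika advances.
Round 4: Fika vs Basil — 9–12, Basil advances.
Basil survives the agenda.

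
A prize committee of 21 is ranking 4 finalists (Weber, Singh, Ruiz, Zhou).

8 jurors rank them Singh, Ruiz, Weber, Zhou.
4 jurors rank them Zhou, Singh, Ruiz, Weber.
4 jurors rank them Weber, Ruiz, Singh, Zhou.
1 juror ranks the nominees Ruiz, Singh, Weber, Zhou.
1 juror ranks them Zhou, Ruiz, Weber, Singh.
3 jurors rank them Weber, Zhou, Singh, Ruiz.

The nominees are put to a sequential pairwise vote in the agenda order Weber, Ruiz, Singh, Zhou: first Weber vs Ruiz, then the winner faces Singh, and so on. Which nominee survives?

Singh

Round 1: Weber vs Ruiz — 7–14, Ruiz advances.
Round 2: Ruiz vs Singh — 6–15, Singh advances.
Round 3: Singh vs Zhou — 13–8, Singh advances.
Singh survives the agenda.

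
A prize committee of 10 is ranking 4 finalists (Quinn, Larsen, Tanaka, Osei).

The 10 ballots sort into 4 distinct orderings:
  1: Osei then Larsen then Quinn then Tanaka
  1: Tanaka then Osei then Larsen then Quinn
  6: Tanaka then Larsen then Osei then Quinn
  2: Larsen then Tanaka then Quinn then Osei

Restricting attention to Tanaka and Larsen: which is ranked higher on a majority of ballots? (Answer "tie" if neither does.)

Tanaka

Ballots ranking Tanaka above Larsen: 1 + 6 = 7.
Ballots ranking Larsen above Tanaka: 10 − 7 = 3.
Tanaka wins the head-to-head 7–3.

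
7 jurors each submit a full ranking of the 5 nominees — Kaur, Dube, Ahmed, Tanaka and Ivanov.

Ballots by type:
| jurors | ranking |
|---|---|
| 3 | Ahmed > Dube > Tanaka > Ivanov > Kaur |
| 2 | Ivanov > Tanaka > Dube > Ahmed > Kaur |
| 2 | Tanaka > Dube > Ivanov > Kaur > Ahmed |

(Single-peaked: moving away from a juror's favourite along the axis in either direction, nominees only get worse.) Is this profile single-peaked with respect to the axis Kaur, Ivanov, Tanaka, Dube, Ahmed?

Axis positions: Kaur=1, Ivanov=2, Tanaka=3, Dube=4, Ahmed=5.
Type 1 (peak Ahmed at position 5): ranking walks positions 5-4-3-2-1, expanding outward from the peak — single-peaked.
Type 2 (peak Ivanov at position 2): ranking walks positions 2-3-4-5-1, expanding outward from the peak — single-peaked.
Type 3 (peak Tanaka at position 3): ranking walks positions 3-4-2-1-5, expanding outward from the peak — single-peaked.
Every ranking is single-peaked on this axis.

yes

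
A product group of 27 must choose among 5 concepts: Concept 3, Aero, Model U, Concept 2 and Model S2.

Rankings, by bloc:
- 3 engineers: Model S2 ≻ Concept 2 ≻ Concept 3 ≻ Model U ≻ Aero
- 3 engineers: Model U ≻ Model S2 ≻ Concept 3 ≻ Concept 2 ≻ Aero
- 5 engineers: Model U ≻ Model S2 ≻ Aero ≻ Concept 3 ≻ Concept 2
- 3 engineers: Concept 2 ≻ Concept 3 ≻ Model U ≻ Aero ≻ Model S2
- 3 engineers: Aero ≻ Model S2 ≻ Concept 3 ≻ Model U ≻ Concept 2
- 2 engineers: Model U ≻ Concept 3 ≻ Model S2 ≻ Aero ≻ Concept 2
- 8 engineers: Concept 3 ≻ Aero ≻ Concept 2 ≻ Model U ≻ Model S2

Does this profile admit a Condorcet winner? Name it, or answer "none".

none

Head-to-head results (27 engineers):
Concept 3–Aero: Concept 3 19–8.
Concept 3 vs Model U: Concept 3 preferred on 3+3+3+8 = 17 ballots; Concept 3 wins 17–10.
Concept 3–Concept 2: Concept 3 21–6.
Concept 3 vs Model S2: Model S2, 14–13.
Aero–Model U: Model U 16–11.
Aero vs Concept 2: 18 to 9, Aero.
Aero vs Model S2: 3+3+8 = 14 for Aero, 13 for Model S2 — Aero by 14–13.
Model U vs Concept 2: Model U preferred on 3+5+3+2 = 13 ballots; Concept 2 wins 14–13.
Model U vs Model S2: Model U preferred on 3+5+3+2+8 = 21 ballots; Model U wins 21–6.
Concept 2 vs Model S2: 3+8 = 11 for Concept 2, 16 for Model S2 — Model S2 by 16–11.
Every design loses at least once (Concept 3 loses to Model S2; Aero loses to Concept 3; Model U loses to Concept 3; Concept 2 loses to Concept 3; Model S2 loses to Aero). The majority relation contains the cycle Concept 3 > Aero > Model S2 > Concept 3, so there is no Condorcet winner.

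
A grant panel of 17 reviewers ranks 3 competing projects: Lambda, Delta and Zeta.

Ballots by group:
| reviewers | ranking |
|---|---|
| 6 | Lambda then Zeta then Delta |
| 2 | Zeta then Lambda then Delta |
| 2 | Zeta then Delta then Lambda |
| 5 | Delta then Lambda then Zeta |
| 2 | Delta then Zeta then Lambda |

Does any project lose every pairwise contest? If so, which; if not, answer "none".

none

Head-to-head results (17 reviewers):
Lambda vs Delta: Delta, 9–8.
Lambda vs Zeta: Lambda wins 11–6.
Delta vs Zeta: Delta is ranked higher on 5+2 = 7 ballots, Zeta on 10. Zeta wins 10–7.
No project is winless: Lambda beats Zeta; Delta beats Lambda; Zeta beats Delta. There is no Condorcet loser.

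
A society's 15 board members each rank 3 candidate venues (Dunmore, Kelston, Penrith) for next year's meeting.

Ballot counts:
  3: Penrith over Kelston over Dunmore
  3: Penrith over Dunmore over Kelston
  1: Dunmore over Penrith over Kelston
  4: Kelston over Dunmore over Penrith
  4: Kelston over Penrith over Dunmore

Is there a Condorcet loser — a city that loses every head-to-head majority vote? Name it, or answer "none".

Dunmore

Head-to-head results (15 organisers):
Dunmore vs Kelston: Dunmore is ranked higher on 3+1 = 4 ballots, Kelston on 11. Kelston wins 11–4.
Dunmore vs Penrith: Penrith, 10–5.
Kelston vs Penrith: Kelston, 8–7.
Dunmore is beaten in every head-to-head and is the Condorcet loser.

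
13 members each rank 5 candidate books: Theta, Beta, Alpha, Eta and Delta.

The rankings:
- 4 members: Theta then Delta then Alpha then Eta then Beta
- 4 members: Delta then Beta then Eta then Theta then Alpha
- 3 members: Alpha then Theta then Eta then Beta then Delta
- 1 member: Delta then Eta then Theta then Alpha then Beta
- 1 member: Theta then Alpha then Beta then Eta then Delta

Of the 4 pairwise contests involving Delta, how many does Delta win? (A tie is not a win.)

Delta against each rival (13 members):
Delta vs Theta: 5 to 8, Theta.
Delta vs Beta: Delta, 9–4.
Delta vs Alpha: Delta wins 9–4.
Delta vs Eta: Delta, 9–4.
Delta beats Beta, Alpha, Eta; loses to Theta — 3 pairwise wins.

3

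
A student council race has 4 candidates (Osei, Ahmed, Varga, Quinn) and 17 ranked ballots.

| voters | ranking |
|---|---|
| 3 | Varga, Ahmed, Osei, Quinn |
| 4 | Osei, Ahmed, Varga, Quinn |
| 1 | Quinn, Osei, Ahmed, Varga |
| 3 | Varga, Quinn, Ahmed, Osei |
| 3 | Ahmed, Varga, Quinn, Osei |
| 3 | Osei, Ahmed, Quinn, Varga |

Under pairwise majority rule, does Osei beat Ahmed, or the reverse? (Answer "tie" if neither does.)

Ahmed

Ballots ranking Osei above Ahmed: 4 + 1 + 3 = 8.
Ballots ranking Ahmed above Osei: 17 − 8 = 9.
Ahmed wins the head-to-head 9–8.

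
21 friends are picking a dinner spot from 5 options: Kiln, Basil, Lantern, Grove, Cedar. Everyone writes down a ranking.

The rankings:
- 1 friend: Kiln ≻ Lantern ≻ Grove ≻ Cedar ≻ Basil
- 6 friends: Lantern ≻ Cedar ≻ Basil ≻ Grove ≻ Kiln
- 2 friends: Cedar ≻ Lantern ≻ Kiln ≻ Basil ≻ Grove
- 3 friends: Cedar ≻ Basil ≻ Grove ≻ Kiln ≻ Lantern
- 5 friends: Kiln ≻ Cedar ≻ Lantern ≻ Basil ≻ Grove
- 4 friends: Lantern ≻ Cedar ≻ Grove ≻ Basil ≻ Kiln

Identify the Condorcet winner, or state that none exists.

Check each pair by majority over 21 ballots:
Kiln vs Basil: Basil wins 13–8.
Kiln–Lantern: Lantern 12–9.
Kiln vs Grove: Grove wins 13–8.
Kiln vs Cedar: Cedar wins 15–6.
Basil vs Lantern: Lantern, 18–3.
Basil vs Grove: Basil, 16–5.
Basil–Cedar: Cedar 21–0.
Lantern vs Grove: Lantern, 18–3.
Lantern vs Cedar: Lantern, 11–10.
Grove–Cedar: Cedar 20–1.
Lantern defeats every rival head-to-head and is the Condorcet winner.

Lantern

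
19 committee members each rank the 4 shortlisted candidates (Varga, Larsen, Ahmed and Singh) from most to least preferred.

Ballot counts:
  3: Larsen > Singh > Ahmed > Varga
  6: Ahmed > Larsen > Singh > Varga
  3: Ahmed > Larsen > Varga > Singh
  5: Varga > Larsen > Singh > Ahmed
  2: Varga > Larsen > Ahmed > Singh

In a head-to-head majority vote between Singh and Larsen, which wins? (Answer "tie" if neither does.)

Larsen

No ballot ranks Singh above Larsen: 0.
Ballots ranking Larsen above Singh: 19 − 0 = 19.
Larsen wins the head-to-head 19–0.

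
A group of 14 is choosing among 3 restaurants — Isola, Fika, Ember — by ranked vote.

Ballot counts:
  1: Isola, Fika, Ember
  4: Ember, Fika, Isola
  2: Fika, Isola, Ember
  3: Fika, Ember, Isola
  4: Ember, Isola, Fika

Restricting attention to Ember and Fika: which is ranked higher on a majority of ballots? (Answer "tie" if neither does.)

Ember

Ballots ranking Ember above Fika: 4 + 4 = 8.
Ballots ranking Fika above Ember: 14 − 8 = 6.
Ember wins the head-to-head 8–6.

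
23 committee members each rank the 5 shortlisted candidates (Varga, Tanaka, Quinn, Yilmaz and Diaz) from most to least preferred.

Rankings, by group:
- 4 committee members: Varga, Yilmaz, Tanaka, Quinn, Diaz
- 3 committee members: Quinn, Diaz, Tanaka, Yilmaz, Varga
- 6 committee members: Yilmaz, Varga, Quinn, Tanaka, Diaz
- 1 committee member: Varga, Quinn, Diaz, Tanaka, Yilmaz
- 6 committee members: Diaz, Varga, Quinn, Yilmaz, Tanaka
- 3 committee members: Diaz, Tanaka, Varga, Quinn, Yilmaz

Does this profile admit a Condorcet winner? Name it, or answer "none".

none

Pairwise majorities:
Varga vs Tanaka: 17 to 6, Varga.
Varga vs Quinn: Varga preferred on 4+6+1+6+3 = 20 ballots; Varga wins 20–3.
Varga vs Yilmaz: 14 to 9, Varga.
Varga–Diaz: Diaz 12–11.
Tanaka vs Quinn: 4+3 = 7 for Tanaka, 16 for Quinn — Quinn by 16–7.
Tanaka vs Yilmaz: Tanaka preferred on 3+1+3 = 7 ballots; Yilmaz wins 16–7.
Tanaka vs Diaz: 10 to 13, Diaz.
Quinn vs Yilmaz: 13 to 10, Quinn.
Quinn vs Diaz: Quinn is ranked higher on 4+3+6+1 = 14 ballots, Diaz on 9. Quinn wins 14–9.
Yilmaz vs Diaz: 4+6 = 10 for Yilmaz, 13 for Diaz — Diaz by 13–10.
Each candidate drops at least one matchup (Varga loses to Diaz; Tanaka loses to Varga; Quinn loses to Varga; Yilmaz loses to Varga; Diaz loses to Quinn); the cycle Varga → Quinn → Diaz → Varga rules out a Condorcet winner.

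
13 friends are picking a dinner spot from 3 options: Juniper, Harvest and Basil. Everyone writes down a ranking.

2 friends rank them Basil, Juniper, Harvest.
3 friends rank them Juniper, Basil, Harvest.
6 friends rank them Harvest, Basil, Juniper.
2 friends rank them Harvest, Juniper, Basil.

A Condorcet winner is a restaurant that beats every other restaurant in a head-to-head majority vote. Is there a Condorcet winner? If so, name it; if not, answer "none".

Harvest

Check each pair by majority over 13 ballots:
Juniper–Harvest: Harvest 8–5.
Juniper vs Basil: Basil wins 8–5.
Harvest–Basil: Harvest 8–5.
Harvest wins every pairwise contest, so Harvest is the Condorcet winner.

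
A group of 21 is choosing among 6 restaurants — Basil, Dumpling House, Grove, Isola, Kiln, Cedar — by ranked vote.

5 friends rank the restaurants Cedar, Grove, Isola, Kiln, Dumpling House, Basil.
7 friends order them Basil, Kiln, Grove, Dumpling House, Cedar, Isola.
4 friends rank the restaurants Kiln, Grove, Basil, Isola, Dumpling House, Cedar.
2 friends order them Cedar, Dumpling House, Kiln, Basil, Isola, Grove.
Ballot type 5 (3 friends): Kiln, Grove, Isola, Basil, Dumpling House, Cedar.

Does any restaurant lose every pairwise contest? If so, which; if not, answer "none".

Head-to-head results (21 friends):
Basil vs Dumpling House: 14 to 7, Basil.
Basil vs Grove: 9 to 12, Grove.
Basil vs Isola: Basil preferred on 7+4+2 = 13 ballots; Basil wins 13–8.
Basil vs Kiln: Kiln wins 14–7.
Basil vs Cedar: 14 to 7, Basil.
Dumpling House vs Grove: Dumpling House is ranked higher on 2 ballots, Grove on 19. Grove wins 19–2.
Dumpling House vs Isola: Isola, 12–9.
Dumpling House–Kiln: Kiln 19–2.
Dumpling House vs Cedar: 14 to 7, Dumpling House.
Grove vs Isola: Grove, 19–2.
Grove vs Kiln: 5 for Grove, 16 for Kiln — Kiln by 16–5.
Grove vs Cedar: Grove, 14–7.
Isola vs Kiln: 5 to 16, Kiln.
Isola vs Cedar: 7 to 14, Cedar.
Kiln vs Cedar: Kiln wins 14–7.
Every restaurant wins at least one matchup (Basil beats Dumpling House; Dumpling House beats Cedar; Grove beats Basil; Isola beats Dumpling House; Kiln beats Basil; Cedar beats Isola), so there is no Condorcet loser.

none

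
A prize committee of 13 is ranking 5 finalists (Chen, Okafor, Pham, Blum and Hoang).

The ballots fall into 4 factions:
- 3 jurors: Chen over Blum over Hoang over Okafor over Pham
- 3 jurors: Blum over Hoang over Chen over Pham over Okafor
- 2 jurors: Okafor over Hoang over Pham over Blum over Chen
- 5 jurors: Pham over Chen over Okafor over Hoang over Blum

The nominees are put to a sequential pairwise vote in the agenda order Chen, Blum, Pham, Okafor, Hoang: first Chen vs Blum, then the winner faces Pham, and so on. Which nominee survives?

Hoang

Round 1: Chen vs Blum — 8–5, Chen advances.
Round 2: Chen vs Pham — 6–7, Pham advances.
Round 3: Pham vs Okafor — 8–5, Pham advances.
Round 4: Pham vs Hoang — 5–8, Hoang advances.
Hoang survives the agenda.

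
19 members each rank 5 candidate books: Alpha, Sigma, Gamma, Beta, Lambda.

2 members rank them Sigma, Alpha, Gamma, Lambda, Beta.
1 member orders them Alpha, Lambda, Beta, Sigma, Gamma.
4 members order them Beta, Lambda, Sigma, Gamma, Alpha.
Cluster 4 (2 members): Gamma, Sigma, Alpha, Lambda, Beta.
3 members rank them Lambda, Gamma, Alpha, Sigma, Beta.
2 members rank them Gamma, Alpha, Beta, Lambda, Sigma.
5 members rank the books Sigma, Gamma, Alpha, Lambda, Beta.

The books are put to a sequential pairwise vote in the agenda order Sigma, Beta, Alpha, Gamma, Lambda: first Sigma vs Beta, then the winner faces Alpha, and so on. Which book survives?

Round 1: Sigma vs Beta — 12–7, Sigma advances.
Round 2: Sigma vs Alpha — 13–6, Sigma advances.
Round 3: Sigma vs Gamma — 12–7, Sigma advances.
Round 4: Sigma vs Lambda — 9–10, Lambda advances.
Lambda survives the agenda.

Lambda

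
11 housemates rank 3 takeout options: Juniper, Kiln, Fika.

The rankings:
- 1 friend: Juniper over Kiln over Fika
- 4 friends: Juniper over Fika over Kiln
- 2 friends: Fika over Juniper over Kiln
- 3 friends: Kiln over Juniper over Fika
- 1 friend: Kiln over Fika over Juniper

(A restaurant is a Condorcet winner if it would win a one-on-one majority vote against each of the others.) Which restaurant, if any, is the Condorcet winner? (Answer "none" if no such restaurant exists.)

Juniper

Head-to-head results (11 friends):
Juniper vs Kiln: Juniper preferred on 1+4+2 = 7 ballots; Juniper wins 7–4.
Juniper vs Fika: Juniper is ranked higher on 1+4+3 = 8 ballots, Fika on 3. Juniper wins 8–3.
Kiln vs Fika: 1+3+1 = 5 for Kiln, 6 for Fika — Fika by 6–5.
Only Juniper has no losses; Juniper is the Condorcet winner.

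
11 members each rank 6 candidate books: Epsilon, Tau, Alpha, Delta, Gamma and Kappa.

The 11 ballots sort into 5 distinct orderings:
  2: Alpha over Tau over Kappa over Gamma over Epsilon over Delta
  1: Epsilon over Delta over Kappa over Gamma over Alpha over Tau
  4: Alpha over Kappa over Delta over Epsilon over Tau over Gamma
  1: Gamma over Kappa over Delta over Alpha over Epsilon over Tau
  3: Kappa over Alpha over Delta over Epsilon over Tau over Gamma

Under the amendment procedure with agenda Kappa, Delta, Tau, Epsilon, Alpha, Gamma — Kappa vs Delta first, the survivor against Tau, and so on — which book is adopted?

Round 1: Kappa vs Delta — 10–1, Kappa advances.
Round 2: Kappa vs Tau — 9–2, Kappa advances.
Round 3: Kappa vs Epsilon — 10–1, Kappa advances.
Round 4: Kappa vs Alpha — 5–6, Alpha advances.
Round 5: Alpha vs Gamma — 9–2, Alpha advances.
The agenda winner is Alpha.

Alpha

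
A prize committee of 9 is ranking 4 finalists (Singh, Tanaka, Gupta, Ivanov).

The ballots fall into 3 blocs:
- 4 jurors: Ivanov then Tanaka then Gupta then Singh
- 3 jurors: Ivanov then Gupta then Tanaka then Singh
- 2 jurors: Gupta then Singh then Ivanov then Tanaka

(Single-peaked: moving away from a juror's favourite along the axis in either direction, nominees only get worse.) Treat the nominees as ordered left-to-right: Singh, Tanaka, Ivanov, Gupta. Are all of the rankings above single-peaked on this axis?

no

Axis positions: Singh=1, Tanaka=2, Ivanov=3, Gupta=4.
Bloc 1 (peak Ivanov at position 3): ranking walks positions 3-2-4-1, expanding outward from the peak — single-peaked.
Bloc 2 (peak Ivanov at position 3): ranking walks positions 3-4-2-1, expanding outward from the peak — single-peaked.
Bloc 3: ranking walks positions 4-1-3-2; Singh is ranked above Ivanov even though Ivanov lies between Singh and the peak Gupta on the axis — preferences dip and rise again. Not single-peaked.
Bloc 3 violates single-peakedness, so the profile is not single-peaked on this axis.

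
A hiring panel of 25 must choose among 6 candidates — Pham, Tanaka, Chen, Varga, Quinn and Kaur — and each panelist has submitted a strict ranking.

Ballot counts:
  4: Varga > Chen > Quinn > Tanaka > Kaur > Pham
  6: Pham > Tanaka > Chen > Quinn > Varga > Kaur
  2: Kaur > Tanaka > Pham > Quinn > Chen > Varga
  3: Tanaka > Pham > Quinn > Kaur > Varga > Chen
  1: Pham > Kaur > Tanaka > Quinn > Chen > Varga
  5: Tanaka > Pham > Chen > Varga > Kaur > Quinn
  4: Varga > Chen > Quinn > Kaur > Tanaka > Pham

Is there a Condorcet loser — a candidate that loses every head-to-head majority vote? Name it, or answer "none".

Kaur

Head-to-head results (25 committee members):
Pham vs Tanaka: Tanaka, 18–7.
Pham vs Chen: Pham, 17–8.
Pham vs Varga: Pham wins 17–8.
Pham vs Quinn: Pham, 17–8.
Pham vs Kaur: Pham, 15–10.
Tanaka vs Chen: Tanaka, 17–8.
Tanaka vs Varga: Tanaka is ranked higher on 6+2+3+1+5 = 17 ballots, Varga on 8. Tanaka wins 17–8.
Tanaka vs Quinn: Tanaka wins 17–8.
Tanaka vs Kaur: Tanaka is ranked higher on 4+6+3+5 = 18 ballots, Kaur on 7. Tanaka wins 18–7.
Chen vs Varga: Chen preferred on 6+2+1+5 = 14 ballots; Chen wins 14–11.
Chen–Quinn: Chen 19–6.
Chen vs Kaur: Chen, 19–6.
Varga vs Quinn: Varga preferred on 4+5+4 = 13 ballots; Varga wins 13–12.
Varga vs Kaur: Varga, 19–6.
Quinn vs Kaur: Quinn preferred on 4+6+3+4 = 17 ballots; Quinn wins 17–8.
Kaur loses to every other candidate — it is the Condorcet loser.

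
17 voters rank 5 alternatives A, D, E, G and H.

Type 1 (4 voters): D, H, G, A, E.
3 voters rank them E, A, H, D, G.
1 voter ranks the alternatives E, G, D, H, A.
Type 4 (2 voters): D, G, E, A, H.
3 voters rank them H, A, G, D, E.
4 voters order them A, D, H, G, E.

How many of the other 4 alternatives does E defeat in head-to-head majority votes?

0

E against each rival (17 voters):
E vs A: A wins 11–6.
E vs D: 3+1 = 4 for E, 13 for D — D by 13–4.
E vs G: E is ranked higher on 3+1 = 4 ballots, G on 13. G wins 13–4.
E–H: H 11–6.
E beats no one; loses to A, D, G, H — 0 pairwise wins.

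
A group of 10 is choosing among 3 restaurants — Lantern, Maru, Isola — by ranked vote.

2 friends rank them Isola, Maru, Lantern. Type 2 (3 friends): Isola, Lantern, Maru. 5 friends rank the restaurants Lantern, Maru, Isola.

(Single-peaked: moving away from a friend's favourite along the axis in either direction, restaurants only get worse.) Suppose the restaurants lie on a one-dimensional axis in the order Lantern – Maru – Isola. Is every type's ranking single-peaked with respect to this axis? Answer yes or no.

Axis positions: Lantern=1, Maru=2, Isola=3.
Type 1 (peak Isola at position 3): ranking walks positions 3-2-1, expanding outward from the peak — single-peaked.
Type 2: ranking walks positions 3-1-2; Lantern is ranked above Maru even though Maru lies between Lantern and the peak Isola on the axis — preferences dip and rise again. Not single-peaked.
Type 3 (peak Lantern at position 1): ranking walks positions 1-2-3, expanding outward from the peak — single-peaked.
Type 2 violates single-peakedness, so the profile is not single-peaked on this axis.

no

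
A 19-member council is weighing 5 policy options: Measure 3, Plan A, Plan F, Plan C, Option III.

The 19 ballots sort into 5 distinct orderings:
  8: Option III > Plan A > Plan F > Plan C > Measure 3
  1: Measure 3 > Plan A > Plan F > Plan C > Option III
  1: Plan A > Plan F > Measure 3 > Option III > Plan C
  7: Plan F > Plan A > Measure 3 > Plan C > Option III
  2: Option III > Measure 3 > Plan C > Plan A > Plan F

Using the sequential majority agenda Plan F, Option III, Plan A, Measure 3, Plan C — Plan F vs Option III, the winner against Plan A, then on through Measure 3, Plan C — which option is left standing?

Option III

Round 1: Plan F vs Option III — 9–10, Option III advances.
Round 2: Option III vs Plan A — 10–9, Option III advances.
Round 3: Option III vs Measure 3 — 10–9, Option III advances.
Round 4: Option III vs Plan C — 11–8, Option III advances.
The agenda winner is Option III.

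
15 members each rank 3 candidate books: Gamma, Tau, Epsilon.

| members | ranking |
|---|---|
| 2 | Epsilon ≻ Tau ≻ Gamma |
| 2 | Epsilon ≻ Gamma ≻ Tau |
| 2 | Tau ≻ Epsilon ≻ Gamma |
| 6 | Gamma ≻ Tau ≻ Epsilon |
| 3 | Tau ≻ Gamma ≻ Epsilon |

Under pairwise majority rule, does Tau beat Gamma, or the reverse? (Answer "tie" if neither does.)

Gamma

Ballots ranking Tau above Gamma: 2 + 2 + 3 = 7.
Ballots ranking Gamma above Tau: 15 − 7 = 8.
Gamma wins the head-to-head 8–7.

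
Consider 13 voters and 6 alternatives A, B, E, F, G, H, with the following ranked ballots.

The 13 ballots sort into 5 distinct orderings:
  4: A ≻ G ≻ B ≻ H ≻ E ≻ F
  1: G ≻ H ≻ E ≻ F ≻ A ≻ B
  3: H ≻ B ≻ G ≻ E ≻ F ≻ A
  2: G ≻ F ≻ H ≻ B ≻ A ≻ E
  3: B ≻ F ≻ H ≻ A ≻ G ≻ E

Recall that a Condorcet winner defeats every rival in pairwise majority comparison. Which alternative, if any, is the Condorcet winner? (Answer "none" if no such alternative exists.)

none

Check each pair by majority over 13 ballots:
A vs B: 5 to 8, B.
A vs E: 4+2+3 = 9 for A, 4 for E — A by 9–4.
A vs F: 4 for A, 9 for F — F by 9–4.
A vs G: A wins 7–6.
A vs H: A preferred on 4 ballots; H wins 9–4.
B vs E: 12 to 1, B.
B–F: B 10–3.
B–G: G 7–6.
B–H: B 7–6.
E vs F: 8 to 5, E.
E vs G: 0 to 13, G.
E vs H: H, 13–0.
F–G: G 10–3.
F–H: H 8–5.
G vs H: 4+1+2 = 7 for G, 6 for H — G by 7–6.
Each alternative drops at least one matchup (A loses to B; B loses to G; E loses to A; F loses to B; G loses to A; H loses to B); the cycle A → E → F → A rules out a Condorcet winner.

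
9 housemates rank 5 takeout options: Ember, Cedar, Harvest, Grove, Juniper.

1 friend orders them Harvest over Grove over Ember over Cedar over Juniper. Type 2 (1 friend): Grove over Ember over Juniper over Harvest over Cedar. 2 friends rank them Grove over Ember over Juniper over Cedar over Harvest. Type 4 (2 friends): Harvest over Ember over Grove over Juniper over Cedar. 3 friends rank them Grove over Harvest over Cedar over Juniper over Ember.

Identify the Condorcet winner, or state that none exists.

Grove

Head-to-head results (9 friends):
Ember vs Cedar: Ember, 6–3.
Ember vs Harvest: Harvest, 6–3.
Ember vs Grove: Grove wins 7–2.
Ember–Juniper: Ember 6–3.
Cedar vs Harvest: Harvest wins 7–2.
Cedar vs Grove: Grove wins 9–0.
Cedar–Juniper: Juniper 5–4.
Harvest vs Grove: Grove, 6–3.
Harvest–Juniper: Harvest 6–3.
Grove vs Juniper: Grove wins 9–0.
Grove beats each of Ember, Cedar, Harvest, Juniper — Grove is the Condorcet winner.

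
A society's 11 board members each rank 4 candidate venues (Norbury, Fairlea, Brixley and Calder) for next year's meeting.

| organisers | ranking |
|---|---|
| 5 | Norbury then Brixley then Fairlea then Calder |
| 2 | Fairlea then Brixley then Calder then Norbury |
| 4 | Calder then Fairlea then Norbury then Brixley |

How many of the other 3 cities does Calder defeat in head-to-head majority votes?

1

Calder against each rival (11 organisers):
Calder vs Norbury: Calder preferred on 2+4 = 6 ballots; Calder wins 6–5.
Calder vs Fairlea: Fairlea wins 7–4.
Calder vs Brixley: Calder preferred on 4 ballots; Brixley wins 7–4.
Calder beats Norbury; loses to Fairlea, Brixley — 1 pairwise win.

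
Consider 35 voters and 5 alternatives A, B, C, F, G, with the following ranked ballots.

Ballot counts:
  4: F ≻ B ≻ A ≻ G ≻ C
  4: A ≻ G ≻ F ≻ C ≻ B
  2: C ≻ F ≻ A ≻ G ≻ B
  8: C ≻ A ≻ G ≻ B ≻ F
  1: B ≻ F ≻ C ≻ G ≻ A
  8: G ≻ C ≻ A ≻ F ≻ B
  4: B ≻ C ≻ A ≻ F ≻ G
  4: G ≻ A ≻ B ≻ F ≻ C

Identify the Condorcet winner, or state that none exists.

Check each pair by majority over 35 ballots:
A vs B: 4+2+8+8+4 = 26 for A, 9 for B — A by 26–9.
A vs C: 12 to 23, C.
A vs F: A preferred on 4+8+8+4+4 = 28 ballots; A wins 28–7.
A vs G: A preferred on 4+4+2+8+4 = 22 ballots; A wins 22–13.
B vs C: 4+1+4+4 = 13 for B, 22 for C — C by 22–13.
B vs F: 17 to 18, F.
B vs G: B preferred on 4+1+4 = 9 ballots; G wins 26–9.
C vs F: C preferred on 2+8+8+4 = 22 ballots; C wins 22–13.
C vs G: C preferred on 2+8+1+4 = 15 ballots; G wins 20–15.
F vs G: F is ranked higher on 4+2+1+4 = 11 ballots, G on 24. G wins 24–11.
Every alternative loses at least once (A loses to C; B loses to A; C loses to G; F loses to A; G loses to A). The majority relation contains the cycle A beats G beats C beats A, so there is no Condorcet winner.

none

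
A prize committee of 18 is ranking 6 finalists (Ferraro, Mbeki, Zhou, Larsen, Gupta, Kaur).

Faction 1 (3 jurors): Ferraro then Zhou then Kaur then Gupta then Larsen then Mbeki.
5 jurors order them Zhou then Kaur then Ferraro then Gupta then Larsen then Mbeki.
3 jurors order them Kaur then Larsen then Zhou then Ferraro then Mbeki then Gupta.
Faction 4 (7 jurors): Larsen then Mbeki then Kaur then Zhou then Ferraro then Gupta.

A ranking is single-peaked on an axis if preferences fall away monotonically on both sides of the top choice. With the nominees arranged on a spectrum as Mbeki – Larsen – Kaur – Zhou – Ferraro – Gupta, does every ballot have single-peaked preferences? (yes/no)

Axis positions: Mbeki=1, Larsen=2, Kaur=3, Zhou=4, Ferraro=5, Gupta=6.
Faction 1 (peak Ferraro at position 5): ranking walks positions 5-4-3-6-2-1, expanding outward from the peak — single-peaked.
Faction 2 (peak Zhou at position 4): ranking walks positions 4-3-5-6-2-1, expanding outward from the peak — single-peaked.
Faction 3 (peak Kaur at position 3): ranking walks positions 3-2-4-5-1-6, expanding outward from the peak — single-peaked.
Faction 4 (peak Larsen at position 2): ranking walks positions 2-1-3-4-5-6, expanding outward from the peak — single-peaked.
Every ranking is single-peaked on this axis.

yes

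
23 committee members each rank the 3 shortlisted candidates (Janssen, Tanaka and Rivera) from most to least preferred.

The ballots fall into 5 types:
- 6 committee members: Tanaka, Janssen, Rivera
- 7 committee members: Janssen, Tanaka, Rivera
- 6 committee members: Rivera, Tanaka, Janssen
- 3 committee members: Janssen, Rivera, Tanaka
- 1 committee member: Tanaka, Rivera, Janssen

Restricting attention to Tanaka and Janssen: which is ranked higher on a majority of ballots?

Ballots ranking Tanaka above Janssen: 6 + 6 + 1 = 13.
Ballots ranking Janssen above Tanaka: 23 − 13 = 10.
Tanaka wins the head-to-head 13–10.

Tanaka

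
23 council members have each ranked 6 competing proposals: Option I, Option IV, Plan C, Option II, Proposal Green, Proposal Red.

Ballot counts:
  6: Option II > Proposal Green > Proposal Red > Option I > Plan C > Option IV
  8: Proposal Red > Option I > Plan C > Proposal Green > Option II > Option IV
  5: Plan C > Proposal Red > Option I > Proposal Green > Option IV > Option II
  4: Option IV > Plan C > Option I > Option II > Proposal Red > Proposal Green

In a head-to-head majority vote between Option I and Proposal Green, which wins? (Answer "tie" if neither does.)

Option I

Ballots ranking Option I above Proposal Green: 8 + 5 + 4 = 17.
Ballots ranking Proposal Green above Option I: 23 − 17 = 6.
Option I wins the head-to-head 17–6.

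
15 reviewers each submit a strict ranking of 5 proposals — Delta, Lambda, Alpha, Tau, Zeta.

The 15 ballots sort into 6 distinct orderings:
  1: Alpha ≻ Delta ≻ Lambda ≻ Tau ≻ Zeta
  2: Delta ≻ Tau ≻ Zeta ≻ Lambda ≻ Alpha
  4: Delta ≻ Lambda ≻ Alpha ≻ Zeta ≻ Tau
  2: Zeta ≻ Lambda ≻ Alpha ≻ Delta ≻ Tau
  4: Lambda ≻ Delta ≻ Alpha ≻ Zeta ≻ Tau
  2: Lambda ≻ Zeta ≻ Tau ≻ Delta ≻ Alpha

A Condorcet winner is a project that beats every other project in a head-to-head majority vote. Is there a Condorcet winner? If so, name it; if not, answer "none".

Check each pair by majority over 15 ballots:
Delta vs Lambda: Delta is ranked higher on 1+2+4 = 7 ballots, Lambda on 8. Lambda wins 8–7.
Delta vs Alpha: 2+4+4+2 = 12 for Delta, 3 for Alpha — Delta by 12–3.
Delta vs Tau: 1+2+4+2+4 = 13 for Delta, 2 for Tau — Delta by 13–2.
Delta vs Zeta: 11 to 4, Delta.
Lambda vs Alpha: 14 to 1, Lambda.
Lambda vs Tau: 13 to 2, Lambda.
Lambda vs Zeta: Lambda is ranked higher on 1+4+4+2 = 11 ballots, Zeta on 4. Lambda wins 11–4.
Alpha vs Tau: 1+4+2+4 = 11 for Alpha, 4 for Tau — Alpha by 11–4.
Alpha vs Zeta: Alpha preferred on 1+4+4 = 9 ballots; Alpha wins 9–6.
Tau vs Zeta: Tau preferred on 1+2 = 3 ballots; Zeta wins 12–3.
Only Lambda has no losses; Lambda is the Condorcet winner.

Lambda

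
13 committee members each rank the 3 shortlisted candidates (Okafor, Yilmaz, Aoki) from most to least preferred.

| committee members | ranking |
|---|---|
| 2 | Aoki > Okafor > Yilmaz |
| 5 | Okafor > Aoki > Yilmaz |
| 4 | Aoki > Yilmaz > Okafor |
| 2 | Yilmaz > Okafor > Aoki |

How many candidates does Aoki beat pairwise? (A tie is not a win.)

Aoki against each rival (13 committee members):
Aoki vs Okafor: Okafor, 7–6.
Aoki vs Yilmaz: Aoki, 11–2.
Aoki beats Yilmaz; loses to Okafor — 1 pairwise win.

1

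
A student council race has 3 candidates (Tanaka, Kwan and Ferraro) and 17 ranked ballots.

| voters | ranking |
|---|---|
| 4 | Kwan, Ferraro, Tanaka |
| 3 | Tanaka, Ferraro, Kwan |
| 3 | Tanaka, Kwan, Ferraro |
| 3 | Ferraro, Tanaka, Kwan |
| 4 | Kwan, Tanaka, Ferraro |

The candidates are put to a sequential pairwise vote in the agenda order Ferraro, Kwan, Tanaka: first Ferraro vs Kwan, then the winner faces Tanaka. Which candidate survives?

Round 1: Ferraro vs Kwan — 6–11, Kwan advances.
Round 2: Kwan vs Tanaka — 8–9, Tanaka advances.
The agenda winner is Tanaka.

Tanaka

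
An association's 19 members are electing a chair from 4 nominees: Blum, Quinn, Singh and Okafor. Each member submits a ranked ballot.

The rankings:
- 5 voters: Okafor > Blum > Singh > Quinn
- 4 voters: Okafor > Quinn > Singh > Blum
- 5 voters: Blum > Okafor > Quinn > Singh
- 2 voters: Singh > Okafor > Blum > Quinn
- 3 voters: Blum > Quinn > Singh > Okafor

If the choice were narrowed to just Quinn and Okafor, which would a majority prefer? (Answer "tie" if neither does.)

Ballots ranking Quinn above Okafor: 3.
Ballots ranking Okafor above Quinn: 19 − 3 = 16.
Okafor wins the head-to-head 16–3.

Okafor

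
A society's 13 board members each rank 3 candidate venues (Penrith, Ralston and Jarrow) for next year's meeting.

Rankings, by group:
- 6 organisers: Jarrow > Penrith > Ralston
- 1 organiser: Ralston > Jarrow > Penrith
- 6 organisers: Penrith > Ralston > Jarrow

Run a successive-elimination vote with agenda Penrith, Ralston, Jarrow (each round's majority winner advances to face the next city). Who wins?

Round 1: Penrith vs Ralston — 12–1, Penrith advances.
Round 2: Penrith vs Jarrow — 6–7, Jarrow advances.
The agenda winner is Jarrow.

Jarrow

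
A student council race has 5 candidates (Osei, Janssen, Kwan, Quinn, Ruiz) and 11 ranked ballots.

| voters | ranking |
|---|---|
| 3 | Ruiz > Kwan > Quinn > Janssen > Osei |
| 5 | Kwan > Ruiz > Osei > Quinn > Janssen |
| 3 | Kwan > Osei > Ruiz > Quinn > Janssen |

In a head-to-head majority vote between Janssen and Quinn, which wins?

Quinn

No ballot ranks Janssen above Quinn: 0.
Ballots ranking Quinn above Janssen: 11 − 0 = 11.
Quinn wins the head-to-head 11–0.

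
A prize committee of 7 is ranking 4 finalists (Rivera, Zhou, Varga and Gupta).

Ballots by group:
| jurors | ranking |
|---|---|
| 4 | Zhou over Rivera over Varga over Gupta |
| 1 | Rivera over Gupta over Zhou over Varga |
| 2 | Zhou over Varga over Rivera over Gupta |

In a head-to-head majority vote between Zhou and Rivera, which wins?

Ballots ranking Zhou above Rivera: 4 + 2 = 6.
Ballots ranking Rivera above Zhou: 7 − 6 = 1.
Zhou wins the head-to-head 6–1.

Zhou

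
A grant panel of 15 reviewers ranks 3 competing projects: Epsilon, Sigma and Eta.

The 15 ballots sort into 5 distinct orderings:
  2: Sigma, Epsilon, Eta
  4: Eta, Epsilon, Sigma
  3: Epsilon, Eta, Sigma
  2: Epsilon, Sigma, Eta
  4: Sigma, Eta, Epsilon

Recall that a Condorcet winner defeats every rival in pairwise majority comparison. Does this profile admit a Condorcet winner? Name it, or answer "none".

none

Check each pair by majority over 15 ballots:
Epsilon vs Sigma: Epsilon wins 9–6.
Epsilon vs Eta: Eta, 8–7.
Sigma–Eta: Sigma 8–7.
No project is unbeaten: Epsilon loses to Eta; Sigma loses to Epsilon; Eta loses to Sigma. In particular Epsilon → Sigma → Eta → Epsilon is a majority cycle — no Condorcet winner exists.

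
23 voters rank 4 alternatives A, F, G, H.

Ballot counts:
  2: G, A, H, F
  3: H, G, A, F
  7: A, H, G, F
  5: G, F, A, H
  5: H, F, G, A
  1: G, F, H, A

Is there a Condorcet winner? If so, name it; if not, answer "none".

none

Head-to-head results (23 voters):
A vs F: A wins 12–11.
A–G: G 16–7.
A vs H: A wins 14–9.
F vs G: G, 18–5.
F vs H: H wins 17–6.
G vs H: H, 15–8.
No alternative is unbeaten: A loses to G; F loses to A; G loses to H; H loses to A. In particular A → H → G → A is a majority cycle — no Condorcet winner exists.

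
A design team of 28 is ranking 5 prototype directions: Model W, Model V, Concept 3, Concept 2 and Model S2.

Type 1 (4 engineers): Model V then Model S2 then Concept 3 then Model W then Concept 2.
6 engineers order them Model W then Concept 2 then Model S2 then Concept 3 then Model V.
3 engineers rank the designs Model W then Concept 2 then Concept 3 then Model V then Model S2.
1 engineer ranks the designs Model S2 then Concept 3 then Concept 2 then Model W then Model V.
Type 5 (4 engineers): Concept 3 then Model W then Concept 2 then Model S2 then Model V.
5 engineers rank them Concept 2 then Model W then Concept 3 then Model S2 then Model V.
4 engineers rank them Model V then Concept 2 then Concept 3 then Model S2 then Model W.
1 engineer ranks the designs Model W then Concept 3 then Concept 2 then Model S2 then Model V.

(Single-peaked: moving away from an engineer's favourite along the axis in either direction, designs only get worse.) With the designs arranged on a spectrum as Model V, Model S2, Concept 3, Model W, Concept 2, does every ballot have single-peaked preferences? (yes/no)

Axis positions: Model V=1, Model S2=2, Concept 3=3, Model W=4, Concept 2=5.
Type 1 (peak Model V at position 1): ranking walks positions 1-2-3-4-5, expanding outward from the peak — single-peaked.
Type 2: ranking walks positions 4-5-2-3-1; Model S2 is ranked above Concept 3 even though Concept 3 lies between Model S2 and the peak Model W on the axis — preferences dip and rise again. Not single-peaked.
Type 3: ranking walks positions 4-5-3-1-2; Model V is ranked above Model S2 even though Model S2 lies between Model V and the peak Model W on the axis — preferences dip and rise again. Not single-peaked.
Type 4: ranking walks positions 2-3-5-4-1; Concept 2 is ranked above Model W even though Model W lies between Concept 2 and the peak Model S2 on the axis — preferences dip and rise again. Not single-peaked.
Type 5 (peak Concept 3 at position 3): ranking walks positions 3-4-5-2-1, expanding outward from the peak — single-peaked.
Type 6 (peak Concept 2 at position 5): ranking walks positions 5-4-3-2-1, expanding outward from the peak — single-peaked.
Type 7: ranking walks positions 1-5-3-2-4; Concept 2 is ranked above Model S2 even though Model S2 lies between Concept 2 and the peak Model V on the axis — preferences dip and rise again. Not single-peaked.
Type 8 (peak Model W at position 4): ranking walks positions 4-3-5-2-1, expanding outward from the peak — single-peaked.
Type 2 violates single-peakedness, so the profile is not single-peaked on this axis.

no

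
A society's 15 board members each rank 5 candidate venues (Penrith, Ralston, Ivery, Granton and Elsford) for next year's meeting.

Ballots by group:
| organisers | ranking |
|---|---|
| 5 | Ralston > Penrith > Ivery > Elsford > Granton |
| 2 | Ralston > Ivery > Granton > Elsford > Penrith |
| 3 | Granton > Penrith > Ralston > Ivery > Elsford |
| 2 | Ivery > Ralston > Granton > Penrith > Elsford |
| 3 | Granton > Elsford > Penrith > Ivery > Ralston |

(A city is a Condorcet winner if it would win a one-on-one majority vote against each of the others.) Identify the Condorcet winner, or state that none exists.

Head-to-head results (15 organisers):
Penrith vs Ralston: Ralston wins 9–6.
Penrith vs Ivery: Penrith preferred on 5+3+3 = 11 ballots; Penrith wins 11–4.
Penrith vs Granton: 5 to 10, Granton.
Penrith vs Elsford: Penrith wins 10–5.
Ralston vs Ivery: Ralston, 10–5.
Ralston vs Granton: Ralston is ranked higher on 5+2+2 = 9 ballots, Granton on 6. Ralston wins 9–6.
Ralston vs Elsford: 5+2+3+2 = 12 for Ralston, 3 for Elsford — Ralston by 12–3.
Ivery vs Granton: 9 to 6, Ivery.
Ivery vs Elsford: 5+2+3+2 = 12 for Ivery, 3 for Elsford — Ivery by 12–3.
Granton vs Elsford: Granton wins 10–5.
Ralston beats each of Penrith, Ivery, Granton, Elsford — Ralston is the Condorcet winner.

Ralston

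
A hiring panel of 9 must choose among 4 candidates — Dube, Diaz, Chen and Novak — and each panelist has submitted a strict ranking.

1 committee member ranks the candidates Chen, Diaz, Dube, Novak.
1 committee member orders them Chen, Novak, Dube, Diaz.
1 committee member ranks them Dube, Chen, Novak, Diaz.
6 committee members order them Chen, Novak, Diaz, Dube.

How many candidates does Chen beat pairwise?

Chen against each rival (9 committee members):
Chen vs Dube: 1+1+6 = 8 for Chen, 1 for Dube — Chen by 8–1.
Chen vs Diaz: Chen wins 9–0.
Chen vs Novak: 1+1+1+6 = 9 for Chen, 0 for Novak — Chen by 9–0.
Chen beats Dube, Diaz, Novak — 3 pairwise wins.

3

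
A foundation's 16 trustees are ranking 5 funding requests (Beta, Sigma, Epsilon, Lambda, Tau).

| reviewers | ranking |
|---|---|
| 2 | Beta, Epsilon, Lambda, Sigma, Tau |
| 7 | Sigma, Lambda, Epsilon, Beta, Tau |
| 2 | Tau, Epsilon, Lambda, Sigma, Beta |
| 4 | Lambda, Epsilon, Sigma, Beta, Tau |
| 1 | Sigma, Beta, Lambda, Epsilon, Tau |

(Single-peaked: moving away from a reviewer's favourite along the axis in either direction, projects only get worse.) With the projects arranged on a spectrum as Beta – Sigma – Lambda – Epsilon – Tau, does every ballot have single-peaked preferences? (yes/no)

no

Axis positions: Beta=1, Sigma=2, Lambda=3, Epsilon=4, Tau=5.
Ballot type 1: ranking walks positions 1-4-3-2-5; Epsilon is ranked above Sigma even though Sigma lies between Epsilon and the peak Beta on the axis — preferences dip and rise again. Not single-peaked.
Ballot type 2 (peak Sigma at position 2): ranking walks positions 2-3-4-1-5, expanding outward from the peak — single-peaked.
Ballot type 3 (peak Tau at position 5): ranking walks positions 5-4-3-2-1, expanding outward from the peak — single-peaked.
Ballot type 4 (peak Lambda at position 3): ranking walks positions 3-4-2-1-5, expanding outward from the peak — single-peaked.
Ballot type 5 (peak Sigma at position 2): ranking walks positions 2-1-3-4-5, expanding outward from the peak — single-peaked.
Ballot type 1 violates single-peakedness, so the profile is not single-peaked on this axis.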